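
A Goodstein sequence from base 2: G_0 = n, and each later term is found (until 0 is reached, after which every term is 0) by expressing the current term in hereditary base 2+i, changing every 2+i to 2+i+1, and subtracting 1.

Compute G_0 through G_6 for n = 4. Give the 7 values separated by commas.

4, 26, 41, 60, 83, 109, 139

base 2: 4 = 2^2; at 3: 3^3 = 27; next = 26
base 3: 26 = 2·3^2 + 2·3 + 2; at 4: 2·4^2 + 2·4 + 2 = 42; next = 41
base 4: 41 = 2·4^2 + 2·4 + 1; at 5: 2·5^2 + 2·5 + 1 = 61; next = 60
base 5: 60 = 2·5^2 + 2·5; at 6: 2·6^2 + 2·6 = 84; next = 83
base 6: 83 = 2·6^2 + 6 + 5; at 7: 2·7^2 + 7 + 5 = 110; next = 109
base 7: 109 = 2·7^2 + 7 + 4; at 8: 2·8^2 + 8 + 4 = 140; next = 139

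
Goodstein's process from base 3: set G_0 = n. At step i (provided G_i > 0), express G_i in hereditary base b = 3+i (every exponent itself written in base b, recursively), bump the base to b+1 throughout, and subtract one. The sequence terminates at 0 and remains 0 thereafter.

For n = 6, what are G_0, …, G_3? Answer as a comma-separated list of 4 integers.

6, 7, 7, 7

G_0=6  [base 3] 2·3  →[3↦4]→  2·4 = 8  −1 ⇒ G_1=7
G_1=7  [base 4] 4 + 3  →[4↦5]→  5 + 3 = 8  −1 ⇒ G_2=7
G_2=7  [base 5] 5 + 2  →[5↦6]→  6 + 2 = 8  −1 ⇒ G_3=7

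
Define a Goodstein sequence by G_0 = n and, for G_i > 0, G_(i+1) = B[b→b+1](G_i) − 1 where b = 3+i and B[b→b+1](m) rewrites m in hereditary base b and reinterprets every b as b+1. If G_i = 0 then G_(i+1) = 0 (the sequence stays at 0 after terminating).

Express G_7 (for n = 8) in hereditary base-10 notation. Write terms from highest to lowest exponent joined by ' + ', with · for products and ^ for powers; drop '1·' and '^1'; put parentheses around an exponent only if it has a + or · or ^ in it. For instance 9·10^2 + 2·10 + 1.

step 0: 8 = 2·3 + 2; sub 4 for 3: 2·4 + 2; = 10; G_1 = 10−1 = 9
step 1: 9 = 2·4 + 1; sub 5 for 4: 2·5 + 1; = 11; G_2 = 11−1 = 10
step 2: 10 = 2·5; sub 6 for 5: 2·6; = 12; G_3 = 12−1 = 11
step 3: 11 = 6 + 5; sub 7 for 6: 7 + 5; = 12; G_4 = 12−1 = 11
step 4: 11 = 7 + 4; sub 8 for 7: 8 + 4; = 12; G_5 = 12−1 = 11
step 5: 11 = 8 + 3; sub 9 for 8: 9 + 3; = 12; G_6 = 12−1 = 11
step 6: 11 = 9 + 2; sub 10 for 9: 10 + 2; = 12; G_7 = 12−1 = 11
step 7: 11 = 10 + 1; sub 11 for 10: 11 + 1; = 12; G_8 = 12−1 = 11

10 + 1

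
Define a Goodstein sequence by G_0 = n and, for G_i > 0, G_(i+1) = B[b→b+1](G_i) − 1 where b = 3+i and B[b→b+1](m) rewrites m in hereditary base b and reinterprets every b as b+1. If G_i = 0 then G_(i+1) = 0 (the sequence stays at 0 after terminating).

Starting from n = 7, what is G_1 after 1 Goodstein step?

G_0 = 7. HB_3(7) = 2·3 + 1. Bump = 9. G_1 = 8.
G_1 = 8. HB_4(8) = 2·4. Bump = 10. G_2 = 9.

8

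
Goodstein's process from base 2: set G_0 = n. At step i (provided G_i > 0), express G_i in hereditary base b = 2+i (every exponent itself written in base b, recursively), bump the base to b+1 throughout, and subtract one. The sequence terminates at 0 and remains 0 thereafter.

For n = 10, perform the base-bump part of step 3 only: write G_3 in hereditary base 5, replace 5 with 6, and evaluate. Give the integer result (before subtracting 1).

G_0=10  [base 2] 2^(2 + 1) + 2  →[2↦3]→  3^(3 + 1) + 3 = 84  −1 ⇒ G_1=83
G_1=83  [base 3] 3^(3 + 1) + 2  →[3↦4]→  4^(4 + 1) + 2 = 1026  −1 ⇒ G_2=1025
G_2=1025  [base 4] 4^(4 + 1) + 1  →[4↦5]→  5^(5 + 1) + 1 = 15626  −1 ⇒ G_3=15625
G_3=15625  [base 5] 5^(5 + 1)  →[5↦6]→  6^(6 + 1) = 279936  −1 ⇒ G_4=279935

279936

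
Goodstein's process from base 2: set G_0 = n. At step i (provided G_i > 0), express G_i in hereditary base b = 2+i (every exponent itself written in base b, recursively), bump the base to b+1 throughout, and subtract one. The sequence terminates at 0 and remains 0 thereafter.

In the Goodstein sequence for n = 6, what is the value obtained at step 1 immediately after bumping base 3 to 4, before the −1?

(0) 6|_2 = 2^2 + 2 ↦ 3^3 + 3|_3 = 30 ⇒ 29
(1) 29|_3 = 3^3 + 2 ↦ 4^4 + 2|_4 = 258 ⇒ 257

258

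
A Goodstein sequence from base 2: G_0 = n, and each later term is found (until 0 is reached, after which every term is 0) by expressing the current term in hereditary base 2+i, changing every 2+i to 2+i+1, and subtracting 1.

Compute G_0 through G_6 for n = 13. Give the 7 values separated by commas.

13 —HB2→ 2^(2 + 1) + 2^2 + 1 —bump→ 3^(3 + 1) + 3^3 + 1 = 109 —(−1)→ 108
108 —HB3→ 3^(3 + 1) + 3^3 —bump→ 4^(4 + 1) + 4^4 = 1280 —(−1)→ 1279
1279 —HB4→ 4^(4 + 1) + 3·4^3 + 3·4^2 + 3·4 + 3 —bump→ 5^(5 + 1) + 3·5^3 + 3·5^2 + 3·5 + 3 = 16093 —(−1)→ 16092
16092 —HB5→ 5^(5 + 1) + 3·5^3 + 3·5^2 + 3·5 + 2 —bump→ 6^(6 + 1) + 3·6^3 + 3·6^2 + 3·6 + 2 = 280712 —(−1)→ 280711
280711 —HB6→ 6^(6 + 1) + 3·6^3 + 3·6^2 + 3·6 + 1 —bump→ 7^(7 + 1) + 3·7^3 + 3·7^2 + 3·7 + 1 = 5765999 —(−1)→ 5765998
5765998 —HB7→ 7^(7 + 1) + 3·7^3 + 3·7^2 + 3·7 —bump→ 8^(8 + 1) + 3·8^3 + 3·8^2 + 3·8 = 134219480 —(−1)→ 134219479

13, 108, 1279, 16092, 280711, 5765998, 134219479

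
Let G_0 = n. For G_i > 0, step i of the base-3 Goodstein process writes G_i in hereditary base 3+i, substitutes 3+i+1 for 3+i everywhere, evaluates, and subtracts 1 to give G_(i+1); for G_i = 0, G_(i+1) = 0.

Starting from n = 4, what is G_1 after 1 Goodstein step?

4

4 —HB3→ 3 + 1 —bump→ 4 + 1 = 5 —(−1)→ 4
4 —HB4→ 4 —bump→ 5 = 5 —(−1)→ 4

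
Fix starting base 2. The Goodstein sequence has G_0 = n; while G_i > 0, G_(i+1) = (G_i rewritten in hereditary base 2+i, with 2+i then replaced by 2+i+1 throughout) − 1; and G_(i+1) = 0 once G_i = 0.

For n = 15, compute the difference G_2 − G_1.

i=0: 15 = 2^(2 + 1) + 2^2 + 2 + 1 (b=2); 2→3: 3^(3 + 1) + 3^3 + 3 + 1 = 112; 112−1 = 111
i=1: 111 = 3^(3 + 1) + 3^3 + 3 (b=3); 3→4: 4^(4 + 1) + 4^4 + 4 = 1284; 1284−1 = 1283

1172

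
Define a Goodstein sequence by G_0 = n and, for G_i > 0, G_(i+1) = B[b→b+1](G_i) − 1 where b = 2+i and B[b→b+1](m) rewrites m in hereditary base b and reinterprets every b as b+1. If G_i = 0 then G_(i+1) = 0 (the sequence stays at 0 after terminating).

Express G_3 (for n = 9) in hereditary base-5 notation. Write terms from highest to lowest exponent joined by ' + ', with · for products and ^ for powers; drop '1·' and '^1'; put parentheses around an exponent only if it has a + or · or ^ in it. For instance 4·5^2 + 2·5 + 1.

9 —HB2→ 2^(2 + 1) + 1 —bump→ 3^(3 + 1) + 1 = 82 —(−1)→ 81
81 —HB3→ 3^(3 + 1) —bump→ 4^(4 + 1) = 1024 —(−1)→ 1023
1023 —HB4→ 3·4^4 + 3·4^3 + 3·4^2 + 3·4 + 3 —bump→ 3·5^5 + 3·5^3 + 3·5^2 + 3·5 + 3 = 9843 —(−1)→ 9842
9842 —HB5→ 3·5^5 + 3·5^3 + 3·5^2 + 3·5 + 2 —bump→ 3·6^6 + 3·6^3 + 3·6^2 + 3·6 + 2 = 140744 —(−1)→ 140743

3·5^5 + 3·5^3 + 3·5^2 + 3·5 + 2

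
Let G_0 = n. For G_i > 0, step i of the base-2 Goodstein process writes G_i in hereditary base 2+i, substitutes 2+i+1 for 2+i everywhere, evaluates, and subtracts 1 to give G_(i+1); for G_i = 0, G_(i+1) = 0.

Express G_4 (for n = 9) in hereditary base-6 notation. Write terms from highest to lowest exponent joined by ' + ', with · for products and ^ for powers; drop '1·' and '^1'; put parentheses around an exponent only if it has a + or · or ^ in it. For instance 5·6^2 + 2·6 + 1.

3·6^6 + 3·6^3 + 3·6^2 + 3·6 + 1

9 —HB2→ 2^(2 + 1) + 1 —bump→ 3^(3 + 1) + 1 = 82 —(−1)→ 81
81 —HB3→ 3^(3 + 1) —bump→ 4^(4 + 1) = 1024 —(−1)→ 1023
1023 —HB4→ 3·4^4 + 3·4^3 + 3·4^2 + 3·4 + 3 —bump→ 3·5^5 + 3·5^3 + 3·5^2 + 3·5 + 3 = 9843 —(−1)→ 9842
9842 —HB5→ 3·5^5 + 3·5^3 + 3·5^2 + 3·5 + 2 —bump→ 3·6^6 + 3·6^3 + 3·6^2 + 3·6 + 2 = 140744 —(−1)→ 140743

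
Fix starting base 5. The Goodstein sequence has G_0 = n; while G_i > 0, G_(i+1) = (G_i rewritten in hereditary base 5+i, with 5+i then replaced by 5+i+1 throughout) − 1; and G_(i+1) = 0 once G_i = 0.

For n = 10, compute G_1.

11

step 0: 10 = 2·5; sub 6 for 5: 2·6; = 12; G_1 = 12−1 = 11
step 1: 11 = 6 + 5; sub 7 for 6: 7 + 5; = 12; G_2 = 12−1 = 11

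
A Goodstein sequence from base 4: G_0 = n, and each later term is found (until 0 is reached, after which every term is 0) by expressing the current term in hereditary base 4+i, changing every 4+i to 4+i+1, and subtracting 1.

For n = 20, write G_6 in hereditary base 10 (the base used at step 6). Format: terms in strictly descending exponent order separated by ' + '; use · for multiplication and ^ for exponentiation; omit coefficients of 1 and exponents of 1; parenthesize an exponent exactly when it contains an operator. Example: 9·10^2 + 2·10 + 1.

(0) 20|_4 = 4^2 + 4 ↦ 5^2 + 5|_5 = 30 ⇒ 29
(1) 29|_5 = 5^2 + 4 ↦ 6^2 + 4|_6 = 40 ⇒ 39
(2) 39|_6 = 6^2 + 3 ↦ 7^2 + 3|_7 = 52 ⇒ 51
(3) 51|_7 = 7^2 + 2 ↦ 8^2 + 2|_8 = 66 ⇒ 65
(4) 65|_8 = 8^2 + 1 ↦ 9^2 + 1|_9 = 82 ⇒ 81
(5) 81|_9 = 9^2 ↦ 10^2|_10 = 100 ⇒ 99
(6) 99|_10 = 9·10 + 9 ↦ 9·11 + 9|_11 = 108 ⇒ 107

9·10 + 9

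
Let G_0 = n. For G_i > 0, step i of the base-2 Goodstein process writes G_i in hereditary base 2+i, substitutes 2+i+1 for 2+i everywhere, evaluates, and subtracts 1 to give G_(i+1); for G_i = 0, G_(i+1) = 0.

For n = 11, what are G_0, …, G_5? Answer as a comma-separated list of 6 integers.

G_0 = 11. HB_2(11) = 2^(2 + 1) + 2 + 1. Bump = 85. G_1 = 84.
G_1 = 84. HB_3(84) = 3^(3 + 1) + 3. Bump = 1028. G_2 = 1027.
G_2 = 1027. HB_4(1027) = 4^(4 + 1) + 3. Bump = 15628. G_3 = 15627.
G_3 = 15627. HB_5(15627) = 5^(5 + 1) + 2. Bump = 279938. G_4 = 279937.
G_4 = 279937. HB_6(279937) = 6^(6 + 1) + 1. Bump = 5764802. G_5 = 5764801.

11, 84, 1027, 15627, 279937, 5764801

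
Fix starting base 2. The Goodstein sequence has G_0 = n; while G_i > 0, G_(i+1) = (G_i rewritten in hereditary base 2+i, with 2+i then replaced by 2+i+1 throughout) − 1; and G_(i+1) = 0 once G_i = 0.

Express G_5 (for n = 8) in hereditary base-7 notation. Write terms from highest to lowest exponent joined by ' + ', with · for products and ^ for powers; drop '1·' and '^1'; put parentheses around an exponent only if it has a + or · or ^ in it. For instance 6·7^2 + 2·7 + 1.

G_0=8  [base 2] 2^(2 + 1)  →[2↦3]→  3^(3 + 1) = 81  −1 ⇒ G_1=80
G_1=80  [base 3] 2·3^3 + 2·3^2 + 2·3 + 2  →[3↦4]→  2·4^4 + 2·4^2 + 2·4 + 2 = 554  −1 ⇒ G_2=553
G_2=553  [base 4] 2·4^4 + 2·4^2 + 2·4 + 1  →[4↦5]→  2·5^5 + 2·5^2 + 2·5 + 1 = 6311  −1 ⇒ G_3=6310
G_3=6310  [base 5] 2·5^5 + 2·5^2 + 2·5  →[5↦6]→  2·6^6 + 2·6^2 + 2·6 = 93396  −1 ⇒ G_4=93395
G_4=93395  [base 6] 2·6^6 + 2·6^2 + 6 + 5  →[6↦7]→  2·7^7 + 2·7^2 + 7 + 5 = 1647196  −1 ⇒ G_5=1647195
G_5=1647195  [base 7] 2·7^7 + 2·7^2 + 7 + 4  →[7↦8]→  2·8^8 + 2·8^2 + 8 + 4 = 33554572  −1 ⇒ G_6=33554571

2·7^7 + 2·7^2 + 7 + 4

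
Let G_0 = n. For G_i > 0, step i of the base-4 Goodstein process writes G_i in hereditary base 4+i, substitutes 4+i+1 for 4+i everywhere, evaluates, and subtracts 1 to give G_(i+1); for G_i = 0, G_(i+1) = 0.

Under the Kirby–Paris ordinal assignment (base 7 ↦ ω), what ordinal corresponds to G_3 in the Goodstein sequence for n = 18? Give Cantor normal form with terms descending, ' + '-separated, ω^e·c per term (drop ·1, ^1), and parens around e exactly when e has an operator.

ω·6 + 6

[0] 18 ≡ 4^2 + 2 (base 4). Lift 5: 27. −1: 26.
[1] 26 ≡ 5^2 + 1 (base 5). Lift 6: 37. −1: 36.
[2] 36 ≡ 6^2 (base 6). Lift 7: 49. −1: 48.
[3] 48 ≡ 6·7 + 6 (base 7). Lift 8: 54. −1: 53.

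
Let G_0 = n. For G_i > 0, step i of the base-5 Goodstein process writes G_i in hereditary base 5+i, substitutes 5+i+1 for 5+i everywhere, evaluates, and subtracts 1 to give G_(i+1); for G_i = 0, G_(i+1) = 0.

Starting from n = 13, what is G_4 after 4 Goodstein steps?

[0] 13 ≡ 2·5 + 3 (base 5). Lift 6: 15. −1: 14.
[1] 14 ≡ 2·6 + 2 (base 6). Lift 7: 16. −1: 15.
[2] 15 ≡ 2·7 + 1 (base 7). Lift 8: 17. −1: 16.
[3] 16 ≡ 2·8 (base 8). Lift 9: 18. −1: 17.

17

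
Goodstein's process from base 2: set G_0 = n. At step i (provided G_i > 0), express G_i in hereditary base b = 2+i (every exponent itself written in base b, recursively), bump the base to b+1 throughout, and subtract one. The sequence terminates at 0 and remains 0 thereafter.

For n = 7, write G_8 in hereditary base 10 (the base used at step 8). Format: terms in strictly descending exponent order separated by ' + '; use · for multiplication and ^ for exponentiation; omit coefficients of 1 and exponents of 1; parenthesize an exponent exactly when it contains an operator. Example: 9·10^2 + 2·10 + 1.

7·10^7 + 7·10^6 + 7·10^5 + 7·10^4 + 7·10^3 + 7·10^2 + 7·10 + 5

G_0 = 7. HB_2(7) = 2^2 + 2 + 1. Bump = 31. G_1 = 30.
G_1 = 30. HB_3(30) = 3^3 + 3. Bump = 260. G_2 = 259.
G_2 = 259. HB_4(259) = 4^4 + 3. Bump = 3128. G_3 = 3127.
G_3 = 3127. HB_5(3127) = 5^5 + 2. Bump = 46658. G_4 = 46657.
G_4 = 46657. HB_6(46657) = 6^6 + 1. Bump = 823544. G_5 = 823543.
G_5 = 823543. HB_7(823543) = 7^7. Bump = 16777216. G_6 = 16777215.
G_6 = 16777215. HB_8(16777215) = 7·8^7 + 7·8^6 + 7·8^5 + 7·8^4 + 7·8^3 + 7·8^2 + 7·8 + 7. Bump = 37665880. G_7 = 37665879.
G_7 = 37665879. HB_9(37665879) = 7·9^7 + 7·9^6 + 7·9^5 + 7·9^4 + 7·9^3 + 7·9^2 + 7·9 + 6. Bump = 77777776. G_8 = 77777775.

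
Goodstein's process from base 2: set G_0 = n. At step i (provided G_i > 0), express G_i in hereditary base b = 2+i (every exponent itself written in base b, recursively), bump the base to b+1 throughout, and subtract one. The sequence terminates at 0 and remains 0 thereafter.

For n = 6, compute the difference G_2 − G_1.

228

[0] 6 ≡ 2^2 + 2 (base 2). Lift 3: 30. −1: 29.
[1] 29 ≡ 3^3 + 2 (base 3). Lift 4: 258. −1: 257.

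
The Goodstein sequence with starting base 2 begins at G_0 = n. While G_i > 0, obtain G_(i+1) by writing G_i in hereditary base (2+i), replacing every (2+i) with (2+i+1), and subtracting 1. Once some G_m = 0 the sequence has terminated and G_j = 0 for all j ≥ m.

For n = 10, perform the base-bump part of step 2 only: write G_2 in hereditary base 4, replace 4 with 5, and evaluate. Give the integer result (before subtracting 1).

G_0 = 10. HB_2(10) = 2^(2 + 1) + 2. Bump = 84. G_1 = 83.
G_1 = 83. HB_3(83) = 3^(3 + 1) + 2. Bump = 1026. G_2 = 1025.
G_2 = 1025. HB_4(1025) = 4^(4 + 1) + 1. Bump = 15626. G_3 = 15625.

15626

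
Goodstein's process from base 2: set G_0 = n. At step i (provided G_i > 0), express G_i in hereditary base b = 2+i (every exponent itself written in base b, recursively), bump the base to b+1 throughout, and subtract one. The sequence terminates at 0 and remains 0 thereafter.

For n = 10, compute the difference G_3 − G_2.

base 2: 10 = 2^(2 + 1) + 2; at 3: 3^(3 + 1) + 3 = 84; next = 83
base 3: 83 = 3^(3 + 1) + 2; at 4: 4^(4 + 1) + 2 = 1026; next = 1025
base 4: 1025 = 4^(4 + 1) + 1; at 5: 5^(5 + 1) + 1 = 15626; next = 15625

14600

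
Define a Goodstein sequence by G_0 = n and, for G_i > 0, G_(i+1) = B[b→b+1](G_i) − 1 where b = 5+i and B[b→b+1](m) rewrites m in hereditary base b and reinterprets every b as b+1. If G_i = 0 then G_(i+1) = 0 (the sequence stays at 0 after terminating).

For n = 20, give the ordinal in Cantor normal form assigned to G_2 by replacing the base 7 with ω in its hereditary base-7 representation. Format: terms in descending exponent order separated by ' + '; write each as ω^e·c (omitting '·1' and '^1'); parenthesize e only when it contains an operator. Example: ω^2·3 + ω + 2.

step 0: 20 = 4·5; sub 6 for 5: 4·6; = 24; G_1 = 24−1 = 23
step 1: 23 = 3·6 + 5; sub 7 for 6: 3·7 + 5; = 26; G_2 = 26−1 = 25
step 2: 25 = 3·7 + 4; sub 8 for 7: 3·8 + 4; = 28; G_3 = 28−1 = 27

ω·3 + 4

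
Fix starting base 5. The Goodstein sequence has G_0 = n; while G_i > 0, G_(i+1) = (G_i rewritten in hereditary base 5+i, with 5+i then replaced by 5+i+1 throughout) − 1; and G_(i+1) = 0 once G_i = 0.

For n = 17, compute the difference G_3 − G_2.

(0) 17|_5 = 3·5 + 2 ↦ 3·6 + 2|_6 = 20 ⇒ 19
(1) 19|_6 = 3·6 + 1 ↦ 3·7 + 1|_7 = 22 ⇒ 21
(2) 21|_7 = 3·7 ↦ 3·8|_8 = 24 ⇒ 23

2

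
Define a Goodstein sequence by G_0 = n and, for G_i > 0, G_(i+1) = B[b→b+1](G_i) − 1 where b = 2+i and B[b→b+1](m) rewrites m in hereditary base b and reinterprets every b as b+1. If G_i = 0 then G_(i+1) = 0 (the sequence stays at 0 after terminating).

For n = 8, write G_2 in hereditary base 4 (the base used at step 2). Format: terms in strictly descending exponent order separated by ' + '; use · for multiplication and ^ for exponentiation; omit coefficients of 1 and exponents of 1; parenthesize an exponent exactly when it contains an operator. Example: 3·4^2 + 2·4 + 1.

2·4^4 + 2·4^2 + 2·4 + 1

G_0 = 8. HB_2(8) = 2^(2 + 1). Bump = 81. G_1 = 80.
G_1 = 80. HB_3(80) = 2·3^3 + 2·3^2 + 2·3 + 2. Bump = 554. G_2 = 553.
G_2 = 553. HB_4(553) = 2·4^4 + 2·4^2 + 2·4 + 1. Bump = 6311. G_3 = 6310.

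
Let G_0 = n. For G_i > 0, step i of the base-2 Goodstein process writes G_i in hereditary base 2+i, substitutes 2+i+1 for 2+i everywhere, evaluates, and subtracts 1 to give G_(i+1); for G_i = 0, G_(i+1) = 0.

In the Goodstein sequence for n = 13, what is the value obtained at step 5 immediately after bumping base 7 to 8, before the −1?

(0) 13|_2 = 2^(2 + 1) + 2^2 + 1 ↦ 3^(3 + 1) + 3^3 + 1|_3 = 109 ⇒ 108
(1) 108|_3 = 3^(3 + 1) + 3^3 ↦ 4^(4 + 1) + 4^4|_4 = 1280 ⇒ 1279
(2) 1279|_4 = 4^(4 + 1) + 3·4^3 + 3·4^2 + 3·4 + 3 ↦ 5^(5 + 1) + 3·5^3 + 3·5^2 + 3·5 + 3|_5 = 16093 ⇒ 16092
(3) 16092|_5 = 5^(5 + 1) + 3·5^3 + 3·5^2 + 3·5 + 2 ↦ 6^(6 + 1) + 3·6^3 + 3·6^2 + 3·6 + 2|_6 = 280712 ⇒ 280711
(4) 280711|_6 = 6^(6 + 1) + 3·6^3 + 3·6^2 + 3·6 + 1 ↦ 7^(7 + 1) + 3·7^3 + 3·7^2 + 3·7 + 1|_7 = 5765999 ⇒ 5765998
(5) 5765998|_7 = 7^(7 + 1) + 3·7^3 + 3·7^2 + 3·7 ↦ 8^(8 + 1) + 3·8^3 + 3·8^2 + 3·8|_8 = 134219480 ⇒ 134219479

134219480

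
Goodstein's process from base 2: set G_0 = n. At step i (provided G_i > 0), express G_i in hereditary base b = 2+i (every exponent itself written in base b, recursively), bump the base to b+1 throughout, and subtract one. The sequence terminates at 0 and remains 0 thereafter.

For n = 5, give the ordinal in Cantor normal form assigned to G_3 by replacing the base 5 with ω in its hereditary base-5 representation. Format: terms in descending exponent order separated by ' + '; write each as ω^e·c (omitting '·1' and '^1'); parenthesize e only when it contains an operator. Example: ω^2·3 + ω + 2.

5 —HB2→ 2^2 + 1 —bump→ 3^3 + 1 = 28 —(−1)→ 27
27 —HB3→ 3^3 —bump→ 4^4 = 256 —(−1)→ 255
255 —HB4→ 3·4^3 + 3·4^2 + 3·4 + 3 —bump→ 3·5^3 + 3·5^2 + 3·5 + 3 = 468 —(−1)→ 467

ω^3·3 + ω^2·3 + ω·3 + 2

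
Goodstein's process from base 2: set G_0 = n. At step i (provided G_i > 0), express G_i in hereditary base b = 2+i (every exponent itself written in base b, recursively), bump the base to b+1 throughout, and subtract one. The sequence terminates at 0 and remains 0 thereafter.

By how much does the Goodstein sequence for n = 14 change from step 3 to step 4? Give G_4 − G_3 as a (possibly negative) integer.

307841

step 0: 14 = 2^(2 + 1) + 2^2 + 2; sub 3 for 2: 3^(3 + 1) + 3^3 + 3; = 111; G_1 = 111−1 = 110
step 1: 110 = 3^(3 + 1) + 3^3 + 2; sub 4 for 3: 4^(4 + 1) + 4^4 + 2; = 1282; G_2 = 1282−1 = 1281
step 2: 1281 = 4^(4 + 1) + 4^4 + 1; sub 5 for 4: 5^(5 + 1) + 5^5 + 1; = 18751; G_3 = 18751−1 = 18750
step 3: 18750 = 5^(5 + 1) + 5^5; sub 6 for 5: 6^(6 + 1) + 6^6; = 326592; G_4 = 326592−1 = 326591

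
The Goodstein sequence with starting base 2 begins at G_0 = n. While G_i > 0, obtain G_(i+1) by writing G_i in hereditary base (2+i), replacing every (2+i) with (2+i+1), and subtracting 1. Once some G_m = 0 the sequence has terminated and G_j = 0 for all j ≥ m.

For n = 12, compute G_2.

1065

step 0: 12 = 2^(2 + 1) + 2^2; sub 3 for 2: 3^(3 + 1) + 3^3; = 108; G_1 = 108−1 = 107
step 1: 107 = 3^(3 + 1) + 2·3^2 + 2·3 + 2; sub 4 for 3: 4^(4 + 1) + 2·4^2 + 2·4 + 2; = 1066; G_2 = 1066−1 = 1065
step 2: 1065 = 4^(4 + 1) + 2·4^2 + 2·4 + 1; sub 5 for 4: 5^(5 + 1) + 2·5^2 + 2·5 + 1; = 15686; G_3 = 15686−1 = 15685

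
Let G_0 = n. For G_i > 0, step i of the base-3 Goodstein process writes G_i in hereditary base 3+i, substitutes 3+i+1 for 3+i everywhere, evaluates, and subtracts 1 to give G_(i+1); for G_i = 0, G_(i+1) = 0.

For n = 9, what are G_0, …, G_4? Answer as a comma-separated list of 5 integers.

step 0: 9 = 3^2; sub 4 for 3: 4^2; = 16; G_1 = 16−1 = 15
step 1: 15 = 3·4 + 3; sub 5 for 4: 3·5 + 3; = 18; G_2 = 18−1 = 17
step 2: 17 = 3·5 + 2; sub 6 for 5: 3·6 + 2; = 20; G_3 = 20−1 = 19
step 3: 19 = 3·6 + 1; sub 7 for 6: 3·7 + 1; = 22; G_4 = 22−1 = 21

9, 15, 17, 19, 21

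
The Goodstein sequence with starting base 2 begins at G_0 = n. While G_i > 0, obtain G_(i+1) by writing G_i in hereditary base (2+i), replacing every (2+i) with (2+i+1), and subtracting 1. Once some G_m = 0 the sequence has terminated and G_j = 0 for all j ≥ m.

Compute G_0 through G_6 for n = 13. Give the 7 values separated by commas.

13, 108, 1279, 16092, 280711, 5765998, 134219479

13 —HB2→ 2^(2 + 1) + 2^2 + 1 —bump→ 3^(3 + 1) + 3^3 + 1 = 109 —(−1)→ 108
108 —HB3→ 3^(3 + 1) + 3^3 —bump→ 4^(4 + 1) + 4^4 = 1280 —(−1)→ 1279
1279 —HB4→ 4^(4 + 1) + 3·4^3 + 3·4^2 + 3·4 + 3 —bump→ 5^(5 + 1) + 3·5^3 + 3·5^2 + 3·5 + 3 = 16093 —(−1)→ 16092
16092 —HB5→ 5^(5 + 1) + 3·5^3 + 3·5^2 + 3·5 + 2 —bump→ 6^(6 + 1) + 3·6^3 + 3·6^2 + 3·6 + 2 = 280712 —(−1)→ 280711
280711 —HB6→ 6^(6 + 1) + 3·6^3 + 3·6^2 + 3·6 + 1 —bump→ 7^(7 + 1) + 3·7^3 + 3·7^2 + 3·7 + 1 = 5765999 —(−1)→ 5765998
5765998 —HB7→ 7^(7 + 1) + 3·7^3 + 3·7^2 + 3·7 —bump→ 8^(8 + 1) + 3·8^3 + 3·8^2 + 3·8 = 134219480 —(−1)→ 134219479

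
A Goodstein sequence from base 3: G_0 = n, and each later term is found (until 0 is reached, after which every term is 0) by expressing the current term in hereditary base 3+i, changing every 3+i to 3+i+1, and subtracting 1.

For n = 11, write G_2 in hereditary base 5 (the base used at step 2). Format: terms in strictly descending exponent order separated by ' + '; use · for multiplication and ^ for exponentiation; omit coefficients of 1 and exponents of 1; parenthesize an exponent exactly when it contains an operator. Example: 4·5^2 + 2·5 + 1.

5^2

G_0=11  [base 3] 3^2 + 2  →[3↦4]→  4^2 + 2 = 18  −1 ⇒ G_1=17
G_1=17  [base 4] 4^2 + 1  →[4↦5]→  5^2 + 1 = 26  −1 ⇒ G_2=25
G_2=25  [base 5] 5^2  →[5↦6]→  6^2 = 36  −1 ⇒ G_3=35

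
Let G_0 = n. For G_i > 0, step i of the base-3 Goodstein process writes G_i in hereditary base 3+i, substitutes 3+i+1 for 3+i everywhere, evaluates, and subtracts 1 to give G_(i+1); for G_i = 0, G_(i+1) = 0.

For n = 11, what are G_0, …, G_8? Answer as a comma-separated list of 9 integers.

11, 17, 25, 35, 39, 43, 47, 51, 55

step 0: 11 = 3^2 + 2; sub 4 for 3: 4^2 + 2; = 18; G_1 = 18−1 = 17
step 1: 17 = 4^2 + 1; sub 5 for 4: 5^2 + 1; = 26; G_2 = 26−1 = 25
step 2: 25 = 5^2; sub 6 for 5: 6^2; = 36; G_3 = 36−1 = 35
step 3: 35 = 5·6 + 5; sub 7 for 6: 5·7 + 5; = 40; G_4 = 40−1 = 39
step 4: 39 = 5·7 + 4; sub 8 for 7: 5·8 + 4; = 44; G_5 = 44−1 = 43
step 5: 43 = 5·8 + 3; sub 9 for 8: 5·9 + 3; = 48; G_6 = 48−1 = 47
step 6: 47 = 5·9 + 2; sub 10 for 9: 5·10 + 2; = 52; G_7 = 52−1 = 51
step 7: 51 = 5·10 + 1; sub 11 for 10: 5·11 + 1; = 56; G_8 = 56−1 = 55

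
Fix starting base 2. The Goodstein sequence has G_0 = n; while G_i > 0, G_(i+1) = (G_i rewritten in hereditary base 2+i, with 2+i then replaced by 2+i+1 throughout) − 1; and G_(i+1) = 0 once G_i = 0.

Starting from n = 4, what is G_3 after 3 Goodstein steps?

60

G_0 = 4. HB_2(4) = 2^2. Bump = 27. G_1 = 26.
G_1 = 26. HB_3(26) = 2·3^2 + 2·3 + 2. Bump = 42. G_2 = 41.
G_2 = 41. HB_4(41) = 2·4^2 + 2·4 + 1. Bump = 61. G_3 = 60.
G_3 = 60. HB_5(60) = 2·5^2 + 2·5. Bump = 84. G_4 = 83.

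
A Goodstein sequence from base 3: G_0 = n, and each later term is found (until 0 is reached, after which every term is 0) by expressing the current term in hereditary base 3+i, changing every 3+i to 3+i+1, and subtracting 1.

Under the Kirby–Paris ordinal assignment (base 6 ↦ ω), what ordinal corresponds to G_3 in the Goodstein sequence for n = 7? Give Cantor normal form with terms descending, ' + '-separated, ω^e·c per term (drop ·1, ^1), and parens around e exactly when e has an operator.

(0) 7|_3 = 2·3 + 1 ↦ 2·4 + 1|_4 = 9 ⇒ 8
(1) 8|_4 = 2·4 ↦ 2·5|_5 = 10 ⇒ 9
(2) 9|_5 = 5 + 4 ↦ 6 + 4|_6 = 10 ⇒ 9
(3) 9|_6 = 6 + 3 ↦ 7 + 3|_7 = 10 ⇒ 9

ω + 3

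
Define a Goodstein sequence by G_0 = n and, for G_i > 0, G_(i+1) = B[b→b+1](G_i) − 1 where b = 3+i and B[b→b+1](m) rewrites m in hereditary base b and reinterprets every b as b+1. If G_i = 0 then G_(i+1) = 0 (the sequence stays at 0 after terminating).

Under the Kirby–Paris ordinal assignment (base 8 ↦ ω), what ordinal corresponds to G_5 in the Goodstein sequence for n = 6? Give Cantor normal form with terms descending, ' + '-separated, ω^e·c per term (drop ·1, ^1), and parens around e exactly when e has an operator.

i=0: 6 = 2·3 (b=3); 3→4: 2·4 = 8; 8−1 = 7
i=1: 7 = 4 + 3 (b=4); 4→5: 5 + 3 = 8; 8−1 = 7
i=2: 7 = 5 + 2 (b=5); 5→6: 6 + 2 = 8; 8−1 = 7
i=3: 7 = 6 + 1 (b=6); 6→7: 7 + 1 = 8; 8−1 = 7
i=4: 7 = 7 (b=7); 7→8: 8 = 8; 8−1 = 7
i=5: 7 = 7 (b=8); 8→9: 7 = 7; 7−1 = 6

7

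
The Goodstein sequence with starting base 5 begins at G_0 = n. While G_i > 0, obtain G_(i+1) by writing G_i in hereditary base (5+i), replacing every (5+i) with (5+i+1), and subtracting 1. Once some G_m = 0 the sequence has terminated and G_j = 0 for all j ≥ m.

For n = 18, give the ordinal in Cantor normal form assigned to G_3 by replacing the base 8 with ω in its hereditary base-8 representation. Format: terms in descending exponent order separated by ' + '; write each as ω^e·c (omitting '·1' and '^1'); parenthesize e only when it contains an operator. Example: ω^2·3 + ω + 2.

18 —HB5→ 3·5 + 3 —bump→ 3·6 + 3 = 21 —(−1)→ 20
20 —HB6→ 3·6 + 2 —bump→ 3·7 + 2 = 23 —(−1)→ 22
22 —HB7→ 3·7 + 1 —bump→ 3·8 + 1 = 25 —(−1)→ 24

ω·3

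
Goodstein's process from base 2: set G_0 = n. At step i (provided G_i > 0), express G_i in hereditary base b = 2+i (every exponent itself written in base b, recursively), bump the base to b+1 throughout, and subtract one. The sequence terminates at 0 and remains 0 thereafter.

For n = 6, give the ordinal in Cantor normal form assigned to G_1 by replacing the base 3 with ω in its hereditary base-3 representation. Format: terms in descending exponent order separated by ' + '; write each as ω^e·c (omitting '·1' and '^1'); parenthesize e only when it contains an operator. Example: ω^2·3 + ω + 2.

ω^ω + 2

base 2: 6 = 2^2 + 2; at 3: 3^3 + 3 = 30; next = 29
base 3: 29 = 3^3 + 2; at 4: 4^4 + 2 = 258; next = 257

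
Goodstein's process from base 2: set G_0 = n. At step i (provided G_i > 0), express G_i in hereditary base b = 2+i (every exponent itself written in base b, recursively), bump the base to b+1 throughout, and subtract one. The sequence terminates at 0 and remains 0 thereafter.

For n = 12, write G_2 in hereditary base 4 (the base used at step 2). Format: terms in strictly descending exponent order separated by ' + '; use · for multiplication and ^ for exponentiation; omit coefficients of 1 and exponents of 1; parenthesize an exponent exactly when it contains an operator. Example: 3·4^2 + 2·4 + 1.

4^(4 + 1) + 2·4^2 + 2·4 + 1

step 0: 12 = 2^(2 + 1) + 2^2; sub 3 for 2: 3^(3 + 1) + 3^3; = 108; G_1 = 108−1 = 107
step 1: 107 = 3^(3 + 1) + 2·3^2 + 2·3 + 2; sub 4 for 3: 4^(4 + 1) + 2·4^2 + 2·4 + 2; = 1066; G_2 = 1066−1 = 1065
step 2: 1065 = 4^(4 + 1) + 2·4^2 + 2·4 + 1; sub 5 for 4: 5^(5 + 1) + 2·5^2 + 2·5 + 1; = 15686; G_3 = 15686−1 = 15685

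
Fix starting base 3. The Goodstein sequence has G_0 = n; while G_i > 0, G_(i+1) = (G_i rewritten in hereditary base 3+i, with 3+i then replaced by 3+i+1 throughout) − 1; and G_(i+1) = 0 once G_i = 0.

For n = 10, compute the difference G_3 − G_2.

3

[0] 10 ≡ 3^2 + 1 (base 3). Lift 4: 17. −1: 16.
[1] 16 ≡ 4^2 (base 4). Lift 5: 25. −1: 24.
[2] 24 ≡ 4·5 + 4 (base 5). Lift 6: 28. −1: 27.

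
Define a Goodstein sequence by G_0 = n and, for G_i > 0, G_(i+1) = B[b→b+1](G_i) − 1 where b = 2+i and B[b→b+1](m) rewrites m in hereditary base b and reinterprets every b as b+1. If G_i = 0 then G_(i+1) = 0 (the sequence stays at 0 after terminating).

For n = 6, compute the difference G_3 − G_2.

2868

step 0: 6 = 2^2 + 2; sub 3 for 2: 3^3 + 3; = 30; G_1 = 30−1 = 29
step 1: 29 = 3^3 + 2; sub 4 for 3: 4^4 + 2; = 258; G_2 = 258−1 = 257
step 2: 257 = 4^4 + 1; sub 5 for 4: 5^5 + 1; = 3126; G_3 = 3126−1 = 3125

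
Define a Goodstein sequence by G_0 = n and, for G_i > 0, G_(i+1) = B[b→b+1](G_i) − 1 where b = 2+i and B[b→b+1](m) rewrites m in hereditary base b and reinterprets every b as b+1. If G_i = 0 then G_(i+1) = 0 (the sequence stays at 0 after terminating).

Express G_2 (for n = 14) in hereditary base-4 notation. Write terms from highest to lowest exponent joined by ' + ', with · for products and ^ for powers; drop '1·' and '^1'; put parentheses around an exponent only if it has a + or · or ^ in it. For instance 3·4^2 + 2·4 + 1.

4^(4 + 1) + 4^4 + 1

step 0: 14 = 2^(2 + 1) + 2^2 + 2; sub 3 for 2: 3^(3 + 1) + 3^3 + 3; = 111; G_1 = 111−1 = 110
step 1: 110 = 3^(3 + 1) + 3^3 + 2; sub 4 for 3: 4^(4 + 1) + 4^4 + 2; = 1282; G_2 = 1282−1 = 1281
step 2: 1281 = 4^(4 + 1) + 4^4 + 1; sub 5 for 4: 5^(5 + 1) + 5^5 + 1; = 18751; G_3 = 18751−1 = 18750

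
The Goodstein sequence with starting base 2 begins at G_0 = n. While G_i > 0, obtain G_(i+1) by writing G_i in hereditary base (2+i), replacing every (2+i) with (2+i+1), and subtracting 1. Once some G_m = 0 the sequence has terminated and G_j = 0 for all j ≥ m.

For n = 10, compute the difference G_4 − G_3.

264310

10 —HB2→ 2^(2 + 1) + 2 —bump→ 3^(3 + 1) + 3 = 84 —(−1)→ 83
83 —HB3→ 3^(3 + 1) + 2 —bump→ 4^(4 + 1) + 2 = 1026 —(−1)→ 1025
1025 —HB4→ 4^(4 + 1) + 1 —bump→ 5^(5 + 1) + 1 = 15626 —(−1)→ 15625
15625 —HB5→ 5^(5 + 1) —bump→ 6^(6 + 1) = 279936 —(−1)→ 279935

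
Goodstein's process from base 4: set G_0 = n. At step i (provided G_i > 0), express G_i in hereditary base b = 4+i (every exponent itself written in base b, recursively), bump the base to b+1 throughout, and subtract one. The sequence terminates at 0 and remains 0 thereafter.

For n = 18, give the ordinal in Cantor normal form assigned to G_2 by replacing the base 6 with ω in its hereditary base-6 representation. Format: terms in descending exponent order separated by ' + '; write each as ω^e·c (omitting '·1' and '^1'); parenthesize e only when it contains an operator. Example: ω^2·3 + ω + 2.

step 0: 18 = 4^2 + 2; sub 5 for 4: 5^2 + 2; = 27; G_1 = 27−1 = 26
step 1: 26 = 5^2 + 1; sub 6 for 5: 6^2 + 1; = 37; G_2 = 37−1 = 36
step 2: 36 = 6^2; sub 7 for 6: 7^2; = 49; G_3 = 49−1 = 48

ω^2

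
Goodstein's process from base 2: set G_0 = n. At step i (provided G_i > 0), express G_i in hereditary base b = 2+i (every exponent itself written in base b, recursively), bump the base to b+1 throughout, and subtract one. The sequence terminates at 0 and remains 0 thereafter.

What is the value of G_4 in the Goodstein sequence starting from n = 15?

[0] 15 ≡ 2^(2 + 1) + 2^2 + 2 + 1 (base 2). Lift 3: 112. −1: 111.
[1] 111 ≡ 3^(3 + 1) + 3^3 + 3 (base 3). Lift 4: 1284. −1: 1283.
[2] 1283 ≡ 4^(4 + 1) + 4^4 + 3 (base 4). Lift 5: 18753. −1: 18752.
[3] 18752 ≡ 5^(5 + 1) + 5^5 + 2 (base 5). Lift 6: 326594. −1: 326593.
[4] 326593 ≡ 6^(6 + 1) + 6^6 + 1 (base 6). Lift 7: 6588345. −1: 6588344.

326593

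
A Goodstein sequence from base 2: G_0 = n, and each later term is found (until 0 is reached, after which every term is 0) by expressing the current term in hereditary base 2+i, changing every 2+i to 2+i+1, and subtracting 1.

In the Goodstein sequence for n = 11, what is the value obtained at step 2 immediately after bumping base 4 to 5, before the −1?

base 2: 11 = 2^(2 + 1) + 2 + 1; at 3: 3^(3 + 1) + 3 + 1 = 85; next = 84
base 3: 84 = 3^(3 + 1) + 3; at 4: 4^(4 + 1) + 4 = 1028; next = 1027
base 4: 1027 = 4^(4 + 1) + 3; at 5: 5^(5 + 1) + 3 = 15628; next = 15627

15628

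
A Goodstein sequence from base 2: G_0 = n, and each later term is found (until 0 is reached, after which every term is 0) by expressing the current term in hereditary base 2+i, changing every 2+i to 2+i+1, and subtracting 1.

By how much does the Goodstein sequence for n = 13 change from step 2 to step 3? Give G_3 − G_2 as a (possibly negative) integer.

14813

step 0: 13 = 2^(2 + 1) + 2^2 + 1; sub 3 for 2: 3^(3 + 1) + 3^3 + 1; = 109; G_1 = 109−1 = 108
step 1: 108 = 3^(3 + 1) + 3^3; sub 4 for 3: 4^(4 + 1) + 4^4; = 1280; G_2 = 1280−1 = 1279
step 2: 1279 = 4^(4 + 1) + 3·4^3 + 3·4^2 + 3·4 + 3; sub 5 for 4: 5^(5 + 1) + 3·5^3 + 3·5^2 + 3·5 + 3; = 16093; G_3 = 16093−1 = 16092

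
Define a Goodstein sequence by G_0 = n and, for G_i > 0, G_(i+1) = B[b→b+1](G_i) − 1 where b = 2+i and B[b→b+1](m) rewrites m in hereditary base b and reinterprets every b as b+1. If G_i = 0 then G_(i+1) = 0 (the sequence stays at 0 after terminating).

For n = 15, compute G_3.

18752

i=0: 15 = 2^(2 + 1) + 2^2 + 2 + 1 (b=2); 2→3: 3^(3 + 1) + 3^3 + 3 + 1 = 112; 112−1 = 111
i=1: 111 = 3^(3 + 1) + 3^3 + 3 (b=3); 3→4: 4^(4 + 1) + 4^4 + 4 = 1284; 1284−1 = 1283
i=2: 1283 = 4^(4 + 1) + 4^4 + 3 (b=4); 4→5: 5^(5 + 1) + 5^5 + 3 = 18753; 18753−1 = 18752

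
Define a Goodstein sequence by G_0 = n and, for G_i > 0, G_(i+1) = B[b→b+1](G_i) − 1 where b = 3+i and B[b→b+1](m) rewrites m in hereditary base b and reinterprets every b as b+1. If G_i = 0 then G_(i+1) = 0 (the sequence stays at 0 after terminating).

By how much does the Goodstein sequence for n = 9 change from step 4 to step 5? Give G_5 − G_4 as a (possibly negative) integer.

9 —HB3→ 3^2 —bump→ 4^2 = 16 —(−1)→ 15
15 —HB4→ 3·4 + 3 —bump→ 3·5 + 3 = 18 —(−1)→ 17
17 —HB5→ 3·5 + 2 —bump→ 3·6 + 2 = 20 —(−1)→ 19
19 —HB6→ 3·6 + 1 —bump→ 3·7 + 1 = 22 —(−1)→ 21
21 —HB7→ 3·7 —bump→ 3·8 = 24 —(−1)→ 23

2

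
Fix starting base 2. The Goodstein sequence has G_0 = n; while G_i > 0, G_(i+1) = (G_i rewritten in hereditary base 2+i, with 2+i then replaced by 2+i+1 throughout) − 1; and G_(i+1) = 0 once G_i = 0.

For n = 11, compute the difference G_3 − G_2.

14600

11 —HB2→ 2^(2 + 1) + 2 + 1 —bump→ 3^(3 + 1) + 3 + 1 = 85 —(−1)→ 84
84 —HB3→ 3^(3 + 1) + 3 —bump→ 4^(4 + 1) + 4 = 1028 —(−1)→ 1027
1027 —HB4→ 4^(4 + 1) + 3 —bump→ 5^(5 + 1) + 3 = 15628 —(−1)→ 15627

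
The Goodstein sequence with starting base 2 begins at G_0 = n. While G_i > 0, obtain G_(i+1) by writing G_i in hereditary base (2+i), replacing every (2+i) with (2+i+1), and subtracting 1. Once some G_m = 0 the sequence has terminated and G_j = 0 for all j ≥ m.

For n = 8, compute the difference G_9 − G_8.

G_0 = 8. HB_2(8) = 2^(2 + 1). Bump = 81. G_1 = 80.
G_1 = 80. HB_3(80) = 2·3^3 + 2·3^2 + 2·3 + 2. Bump = 554. G_2 = 553.
G_2 = 553. HB_4(553) = 2·4^4 + 2·4^2 + 2·4 + 1. Bump = 6311. G_3 = 6310.
G_3 = 6310. HB_5(6310) = 2·5^5 + 2·5^2 + 2·5. Bump = 93396. G_4 = 93395.
G_4 = 93395. HB_6(93395) = 2·6^6 + 2·6^2 + 6 + 5. Bump = 1647196. G_5 = 1647195.
G_5 = 1647195. HB_7(1647195) = 2·7^7 + 2·7^2 + 7 + 4. Bump = 33554572. G_6 = 33554571.
G_6 = 33554571. HB_8(33554571) = 2·8^8 + 2·8^2 + 8 + 3. Bump = 774841152. G_7 = 774841151.
G_7 = 774841151. HB_9(774841151) = 2·9^9 + 2·9^2 + 9 + 2. Bump = 20000000212. G_8 = 20000000211.
G_8 = 20000000211. HB_10(20000000211) = 2·10^10 + 2·10^2 + 10 + 1. Bump = 570623341476. G_9 = 570623341475.

550623341264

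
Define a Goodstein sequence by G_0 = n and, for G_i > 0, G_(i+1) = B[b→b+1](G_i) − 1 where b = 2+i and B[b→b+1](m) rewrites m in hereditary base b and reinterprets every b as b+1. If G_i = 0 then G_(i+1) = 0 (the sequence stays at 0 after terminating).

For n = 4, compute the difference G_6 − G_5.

30

base 2: 4 = 2^2; at 3: 3^3 = 27; next = 26
base 3: 26 = 2·3^2 + 2·3 + 2; at 4: 2·4^2 + 2·4 + 2 = 42; next = 41
base 4: 41 = 2·4^2 + 2·4 + 1; at 5: 2·5^2 + 2·5 + 1 = 61; next = 60
base 5: 60 = 2·5^2 + 2·5; at 6: 2·6^2 + 2·6 = 84; next = 83
base 6: 83 = 2·6^2 + 6 + 5; at 7: 2·7^2 + 7 + 5 = 110; next = 109
base 7: 109 = 2·7^2 + 7 + 4; at 8: 2·8^2 + 8 + 4 = 140; next = 139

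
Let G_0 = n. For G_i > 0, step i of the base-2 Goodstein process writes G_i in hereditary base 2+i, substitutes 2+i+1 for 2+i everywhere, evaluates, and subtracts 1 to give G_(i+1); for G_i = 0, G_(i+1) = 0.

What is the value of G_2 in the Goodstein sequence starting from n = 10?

1025

(0) 10|_2 = 2^(2 + 1) + 2 ↦ 3^(3 + 1) + 3|_3 = 84 ⇒ 83
(1) 83|_3 = 3^(3 + 1) + 2 ↦ 4^(4 + 1) + 2|_4 = 1026 ⇒ 1025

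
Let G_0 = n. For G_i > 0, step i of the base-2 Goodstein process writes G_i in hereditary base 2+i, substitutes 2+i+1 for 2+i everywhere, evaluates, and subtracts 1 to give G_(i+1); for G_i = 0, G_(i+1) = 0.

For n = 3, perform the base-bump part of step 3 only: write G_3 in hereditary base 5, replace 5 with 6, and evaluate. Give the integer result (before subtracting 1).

2

G_0=3  [base 2] 2 + 1  →[2↦3]→  3 + 1 = 4  −1 ⇒ G_1=3
G_1=3  [base 3] 3  →[3↦4]→  4 = 4  −1 ⇒ G_2=3
G_2=3  [base 4] 3  →[4↦5]→  3 = 3  −1 ⇒ G_3=2
G_3=2  [base 5] 2  →[5↦6]→  2 = 2  −1 ⇒ G_4=1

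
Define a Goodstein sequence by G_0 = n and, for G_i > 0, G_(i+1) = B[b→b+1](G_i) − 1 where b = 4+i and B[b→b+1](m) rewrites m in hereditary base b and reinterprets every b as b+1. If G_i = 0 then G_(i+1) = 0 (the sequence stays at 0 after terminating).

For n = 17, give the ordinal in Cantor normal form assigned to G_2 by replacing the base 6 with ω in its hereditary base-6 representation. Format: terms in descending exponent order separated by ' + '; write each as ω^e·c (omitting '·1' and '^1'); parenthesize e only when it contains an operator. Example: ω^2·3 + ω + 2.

ω·5 + 5

G_0 = 17. HB_4(17) = 4^2 + 1. Bump = 26. G_1 = 25.
G_1 = 25. HB_5(25) = 5^2. Bump = 36. G_2 = 35.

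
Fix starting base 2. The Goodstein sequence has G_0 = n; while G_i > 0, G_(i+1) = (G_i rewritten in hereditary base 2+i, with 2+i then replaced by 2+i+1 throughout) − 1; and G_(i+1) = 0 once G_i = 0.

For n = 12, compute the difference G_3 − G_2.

12 —HB2→ 2^(2 + 1) + 2^2 —bump→ 3^(3 + 1) + 3^3 = 108 —(−1)→ 107
107 —HB3→ 3^(3 + 1) + 2·3^2 + 2·3 + 2 —bump→ 4^(4 + 1) + 2·4^2 + 2·4 + 2 = 1066 —(−1)→ 1065
1065 —HB4→ 4^(4 + 1) + 2·4^2 + 2·4 + 1 —bump→ 5^(5 + 1) + 2·5^2 + 2·5 + 1 = 15686 —(−1)→ 15685

14620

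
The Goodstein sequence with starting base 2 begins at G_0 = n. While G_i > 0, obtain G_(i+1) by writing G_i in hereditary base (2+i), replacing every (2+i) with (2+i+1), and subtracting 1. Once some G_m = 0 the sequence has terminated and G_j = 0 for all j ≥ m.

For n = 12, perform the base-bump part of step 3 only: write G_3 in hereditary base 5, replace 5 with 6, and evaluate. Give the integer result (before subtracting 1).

G_0 = 12. HB_2(12) = 2^(2 + 1) + 2^2. Bump = 108. G_1 = 107.
G_1 = 107. HB_3(107) = 3^(3 + 1) + 2·3^2 + 2·3 + 2. Bump = 1066. G_2 = 1065.
G_2 = 1065. HB_4(1065) = 4^(4 + 1) + 2·4^2 + 2·4 + 1. Bump = 15686. G_3 = 15685.

280020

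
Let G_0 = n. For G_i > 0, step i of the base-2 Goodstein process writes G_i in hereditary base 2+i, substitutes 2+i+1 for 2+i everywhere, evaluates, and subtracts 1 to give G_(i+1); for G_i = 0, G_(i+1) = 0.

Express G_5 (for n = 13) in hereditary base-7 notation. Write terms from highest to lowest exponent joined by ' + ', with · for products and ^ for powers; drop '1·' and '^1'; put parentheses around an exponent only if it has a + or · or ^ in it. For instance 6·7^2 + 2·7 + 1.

G_0=13  [base 2] 2^(2 + 1) + 2^2 + 1  →[2↦3]→  3^(3 + 1) + 3^3 + 1 = 109  −1 ⇒ G_1=108
G_1=108  [base 3] 3^(3 + 1) + 3^3  →[3↦4]→  4^(4 + 1) + 4^4 = 1280  −1 ⇒ G_2=1279
G_2=1279  [base 4] 4^(4 + 1) + 3·4^3 + 3·4^2 + 3·4 + 3  →[4↦5]→  5^(5 + 1) + 3·5^3 + 3·5^2 + 3·5 + 3 = 16093  −1 ⇒ G_3=16092
G_3=16092  [base 5] 5^(5 + 1) + 3·5^3 + 3·5^2 + 3·5 + 2  →[5↦6]→  6^(6 + 1) + 3·6^3 + 3·6^2 + 3·6 + 2 = 280712  −1 ⇒ G_4=280711
G_4=280711  [base 6] 6^(6 + 1) + 3·6^3 + 3·6^2 + 3·6 + 1  →[6↦7]→  7^(7 + 1) + 3·7^3 + 3·7^2 + 3·7 + 1 = 5765999  −1 ⇒ G_5=5765998
G_5=5765998  [base 7] 7^(7 + 1) + 3·7^3 + 3·7^2 + 3·7  →[7↦8]→  8^(8 + 1) + 3·8^3 + 3·8^2 + 3·8 = 134219480  −1 ⇒ G_6=134219479

7^(7 + 1) + 3·7^3 + 3·7^2 + 3·7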